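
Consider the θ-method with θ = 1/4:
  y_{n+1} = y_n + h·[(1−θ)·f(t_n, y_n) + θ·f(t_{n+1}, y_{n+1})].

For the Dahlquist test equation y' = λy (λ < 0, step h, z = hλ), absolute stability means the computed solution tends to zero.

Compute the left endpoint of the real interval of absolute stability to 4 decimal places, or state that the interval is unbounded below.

On y'=λy, z=hλ:
  y_{n+1} = y_n + z·[3/4·y_n + 1/4·y_{n+1}] ⇒ (1 − 1/4z)y_{n+1} = (1 + 3/4z)y_n
  ⇒ R(z) = (1 + 3/4z)/(1 − 1/4z).

Boundary: |R(x)|=1, x<0.
x=-0.74: |R|=0.3755
R=−1: 1+3/4x = −1+1/4x ⇒ -1/2x=2 ⇒ x=2/(-1/2)=-4.0000
Confirm numerically:
  x=-3.658: |R|=0.91068 <1
  x=-2.675: |R|=0.60300 <1
  x=-2.497: |R|=0.53732 <1
  x=-1.880: |R|=0.27891 <1
  x=-4.322: |R|=1.07739 >1
  x=-4.269: |R|=1.06506 >1
So |R|<1 on (-4.0000, 0).

left endpoint -4.0000.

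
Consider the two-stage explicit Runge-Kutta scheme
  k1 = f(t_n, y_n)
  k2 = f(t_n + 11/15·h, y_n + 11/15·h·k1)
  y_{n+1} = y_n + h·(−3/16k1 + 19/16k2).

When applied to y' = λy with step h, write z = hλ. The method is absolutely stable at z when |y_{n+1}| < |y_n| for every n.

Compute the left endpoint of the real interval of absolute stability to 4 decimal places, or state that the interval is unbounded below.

Test eqn y'=λy, z=hλ:
  k1=λy_n ⇒ h·k1=z·y_n;  k2=λ(1+11/15z)y_n ⇒ h·k2=z(1+11/15z)y_n
  y_{n+1}/y_n = 1 − 3/16z + 19/16z(1+11/15z) = 1 + z + 209/240z²
  ⇒ R(z) = 1 + z + 209/240z².

Find x<0 with |R(x)|<1.
x=-0.37: |R|=0.7492
R=1: x+209/240x²=0 ⇒ x=−240/209=-1.1483; min R=1−1/(4·209/240)=0.7129>−1
Confirm numerically:
  x=-1.046: |R|=0.90679 <1
  x=-1.021: |R|=0.88679 <1
  x=-0.642: |R|=0.71693 <1
  x=-0.548: |R|=0.71351 <1
  x=-1.621: |R|=1.66724 >1
  x=-1.283: |R|=1.15047 >1
  x=-1.189: |R|=1.04212 >1
Stable set (-1.1483, 0).

z* = -1.1483.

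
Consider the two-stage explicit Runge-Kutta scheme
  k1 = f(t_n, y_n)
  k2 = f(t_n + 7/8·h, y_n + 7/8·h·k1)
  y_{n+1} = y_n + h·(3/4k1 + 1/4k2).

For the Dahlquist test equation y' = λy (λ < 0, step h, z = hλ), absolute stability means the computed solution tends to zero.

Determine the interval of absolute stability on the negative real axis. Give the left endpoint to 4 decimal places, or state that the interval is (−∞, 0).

Test eqn y'=λy, z=hλ:
  k1=λy_n ⇒ h·k1=z·y_n;  k2=λ(1+7/8z)y_n ⇒ h·k2=z(1+7/8z)y_n
  y_{n+1}/y_n = 1 + 3/4z + 1/4z(1+7/8z) = 1 + z + 7/32z²
  Hence R(z) = 1 + z + 7/32z².

Need |R(x)|<1, x<0.
x=-0.86: |R|=0.3018
R=1: x+7/32x²=0 ⇒ x=−32/7=-4.5714; min R=1−1/(4·7/32)=-0.1429>−1
Confirm numerically:
  x=-4.063: |R|=0.54812 <1
  x=-3.822: |R|=0.37343 <1
  x=-2.612: |R|=0.11957 <1
  x=-5.106: |R|=1.59708 >1
  x=-4.964: |R|=1.42628 >1
  x=-4.916: |R|=1.37054 >1
Interval (-4.5714, 0).

(-4.5714, 0).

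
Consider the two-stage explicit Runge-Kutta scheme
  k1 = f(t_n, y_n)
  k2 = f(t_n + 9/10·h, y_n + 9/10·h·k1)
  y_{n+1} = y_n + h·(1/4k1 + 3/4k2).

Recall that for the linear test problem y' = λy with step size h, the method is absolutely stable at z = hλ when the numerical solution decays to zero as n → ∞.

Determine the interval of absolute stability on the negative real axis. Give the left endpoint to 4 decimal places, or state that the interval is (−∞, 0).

(-1.4815, 0).

On y'=λy, z=hλ:
  k1=λy_n ⇒ h·k1=z·y_n;  k2=λ(1+9/10z)y_n ⇒ h·k2=z(1+9/10z)y_n
  y_{n+1}/y_n = 1 + 1/4z + 3/4z(1+9/10z) = 1 + z + 27/40z²
  R(z) = 1 + z + 27/40z².

Solve |R(x)|<1 on ℝ⁻.
x=-0.59: |R|=0.6450
R=1: x+27/40x²=0 ⇒ x=−40/27=-1.4815; min R=1−1/(4·27/40)=0.6296>−1
Confirm numerically:
  x=-1.139: |R|=0.73669 <1
  x=-1.109: |R|=0.72117 <1
  x=-0.848: |R|=0.63740 <1
  x=-0.639: |R|=0.63662 <1
  x=-1.672: |R|=1.21502 >1
  x=-1.556: |R|=1.07827 >1
  x=-1.535: |R|=1.05545 >1
Interval (-1.4815, 0).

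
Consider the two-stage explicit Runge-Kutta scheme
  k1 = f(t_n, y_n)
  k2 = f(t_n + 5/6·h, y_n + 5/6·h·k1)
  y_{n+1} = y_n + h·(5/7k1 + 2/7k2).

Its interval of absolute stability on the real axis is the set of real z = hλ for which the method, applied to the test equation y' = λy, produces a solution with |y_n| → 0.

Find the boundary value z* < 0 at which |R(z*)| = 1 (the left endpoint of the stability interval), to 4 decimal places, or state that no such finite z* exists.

left endpoint -4.2000.

Set f=λy, z=hλ:
  k1=λy_n ⇒ h·k1=z·y_n;  k2=λ(1+5/6z)y_n ⇒ h·k2=z(1+5/6z)y_n
  y_{n+1}/y_n = 1 + 5/7z + 2/7z(1+5/6z) = 1 + z + 5/21z²
  Hence R(z) = 1 + z + 5/21z².

Need |R(x)|<1, x<0.
x=-1.4: |R|=0.0667
R=1: x+5/21x²=0 ⇒ x=−21/5=-4.2000; min R=1−1/(4·5/21)=-0.0500>−1
Confirm numerically:
  x=-3.974: |R|=0.78616 <1
  x=-3.790: |R|=0.63002 <1
  x=-2.646: |R|=0.02098 <1
  x=-1.850: |R|=0.03512 <1
  x=-4.579: |R|=1.41320 >1
  x=-4.507: |R|=1.32944 >1
Interval (-4.2000, 0).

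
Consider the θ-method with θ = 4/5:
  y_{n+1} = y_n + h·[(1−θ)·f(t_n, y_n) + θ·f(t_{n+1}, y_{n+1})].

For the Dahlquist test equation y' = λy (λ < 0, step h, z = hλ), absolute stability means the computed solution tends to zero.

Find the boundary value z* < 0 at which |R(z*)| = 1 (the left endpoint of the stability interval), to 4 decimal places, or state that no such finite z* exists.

(−∞, 0) — no finite endpoint.

Test eqn y'=λy, z=hλ:
  y_{n+1} = y_n + z·[1/5·y_n + 4/5·y_{n+1}] ⇒ (1 − 4/5z)y_{n+1} = (1 + 1/5z)y_n
  R(z) = (1 + 1/5z)/(1 − 4/5z).

Boundary: |R(x)|=1, x<0.
x=-0.41: |R|=0.6913
x=-2: |R|=0.2308
x=-10: |R|=0.1111
x=-100: |R|=0.2346
θ=4/5≥1/2 ⇒ |1+1/5x|<|1−4/5x| ∀x<0 ⇒ interval (−∞,0).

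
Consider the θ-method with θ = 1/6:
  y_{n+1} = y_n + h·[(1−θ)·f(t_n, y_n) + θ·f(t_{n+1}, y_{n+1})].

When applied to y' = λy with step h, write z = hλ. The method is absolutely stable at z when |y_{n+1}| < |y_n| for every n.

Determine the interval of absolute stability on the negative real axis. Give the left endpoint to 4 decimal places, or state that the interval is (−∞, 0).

With y'=λy (z=hλ):
  y_{n+1} = y_n + z·[5/6·y_n + 1/6·y_{n+1}] ⇒ (1 − 1/6z)y_{n+1} = (1 + 5/6z)y_n
  ⇒ R(z) = (1 + 5/6z)/(1 − 1/6z).

Need |R(x)|<1, x<0.
x=-1.36: |R|=0.1087
R=−1: 1+5/6x = −1+1/6x ⇒ -2/3x=2 ⇒ x=2/(-2/3)=-3.0000
Confirm numerically:
  x=-2.612: |R|=0.81979 <1
  x=-1.817: |R|=0.39465 <1
  x=-1.462: |R|=0.17556 <1
  x=-1.342: |R|=0.09670 <1
  x=-3.109: |R|=1.04786 >1
  x=-3.047: |R|=1.02078 >1
So |R|<1 on (-3.0000, 0).

(-3.0000, 0).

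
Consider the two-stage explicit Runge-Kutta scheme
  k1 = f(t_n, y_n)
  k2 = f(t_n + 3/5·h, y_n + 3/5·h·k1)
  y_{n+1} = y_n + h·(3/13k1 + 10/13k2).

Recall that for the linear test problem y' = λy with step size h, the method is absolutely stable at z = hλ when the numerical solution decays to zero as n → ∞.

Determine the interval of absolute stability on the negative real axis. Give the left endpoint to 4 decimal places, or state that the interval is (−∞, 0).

With y'=λy (z=hλ):
  k1=λy_n ⇒ h·k1=z·y_n;  k2=λ(1+3/5z)y_n ⇒ h·k2=z(1+3/5z)y_n
  y_{n+1}/y_n = 1 + 3/13z + 10/13z(1+3/5z) = 1 + z + 6/13z²
  Hence R(z) = 1 + z + 6/13z².

Boundary: |R(x)|=1, x<0.
x=-1.19: |R|=0.4636
R=1: x+6/13x²=0 ⇒ x=−13/6=-2.1667; min R=1−1/(4·6/13)=0.4583>−1
Confirm numerically:
  x=-1.821: |R|=0.70948 <1
  x=-1.481: |R|=0.53132 <1
  x=-1.473: |R|=0.52841 <1
  x=-2.455: |R|=1.32670 >1
  x=-2.399: |R|=1.25725 >1
  x=-2.359: |R|=1.20941 >1
Interval (-2.1667, 0).

z∈(-2.1667,0).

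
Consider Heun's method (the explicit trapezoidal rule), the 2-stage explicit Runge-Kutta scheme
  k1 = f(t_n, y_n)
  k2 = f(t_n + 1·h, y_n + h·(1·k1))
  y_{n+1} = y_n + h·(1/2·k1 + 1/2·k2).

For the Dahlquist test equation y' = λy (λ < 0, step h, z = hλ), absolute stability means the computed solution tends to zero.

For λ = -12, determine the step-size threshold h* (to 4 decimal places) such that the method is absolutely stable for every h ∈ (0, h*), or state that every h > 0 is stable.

(-2.0000,0); λ=-12 ⇒ h* = 0.1667.

On y'=λy, z=hλ:
  order 2, 2-stage ⇒ R(z)=1+z+z^2/2
  (e.g. R(-0.45)=0.65125, |R|=0.65125)

Find x<0 with |R(x)|<1.
x=-0.45: |R|=0.6512
|R(-2.06)|=1.0618 |R(-1.94)|=0.9418 |R(-0.59)|=0.5840
Bisect:
  x_lo=-2.3883 |R|=1.4637  x_hi=-0.2545 |R|=0.7779
  mid=-1.32141 |R|=0.55165 →hi
  mid=-1.85485 |R|=0.86539 →hi
  mid=-2.12158 |R|=1.12897 →lo
  mid=-1.98821 |R|=0.98828 →hi
  mid=-2.05490 |R|=1.05640 →lo
  mid=-2.02156 |R|=1.02179 →lo
  mid=-2.00488 |R|=1.00490 →lo
  mid=-1.99655 |R|=0.99656 →hi
  mid=-2.00072 |R|=1.00072 →lo
  mid=-1.99863 |R|=0.99863 →hi
  ...
  [-2.00007,-1.99994] ⇒ x*=-2.0000
So |R|<1 on (-2.0000, 0).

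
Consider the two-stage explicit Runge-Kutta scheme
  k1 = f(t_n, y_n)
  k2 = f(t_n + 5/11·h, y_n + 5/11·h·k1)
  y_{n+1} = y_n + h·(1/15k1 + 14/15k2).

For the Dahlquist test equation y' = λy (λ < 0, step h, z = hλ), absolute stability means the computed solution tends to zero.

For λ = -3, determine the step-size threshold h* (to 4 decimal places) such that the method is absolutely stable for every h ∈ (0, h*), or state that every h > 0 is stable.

With y'=λy (z=hλ):
  k1=λy_n ⇒ h·k1=z·y_n;  k2=λ(1+5/11z)y_n ⇒ h·k2=z(1+5/11z)y_n
  y_{n+1}/y_n = 1 + 1/15z + 14/15z(1+5/11z) = 1 + z + 14/33z²
  R(z) = 1 + z + 14/33z².

Find x<0 with |R(x)|<1.
x=-1.61: |R|=0.4897
R=1: x+14/33x²=0 ⇒ x=−33/14=-2.3571; min R=1−1/(4·14/33)=0.4107>−1
Confirm numerically:
  x=-2.093: |R|=0.76546 <1
  x=-1.751: |R|=0.54973 <1
  x=-1.705: |R|=0.52828 <1
  x=-1.035: |R|=0.41946 <1
  x=-2.763: |R|=1.47574 >1
  x=-2.444: |R|=1.09006 >1
  x=-2.431: |R|=1.07617 >1
Stable set (-2.3571, 0).

(-2.3571,0); λ=-3 ⇒ h* = (33/14)/3 = 0.7857.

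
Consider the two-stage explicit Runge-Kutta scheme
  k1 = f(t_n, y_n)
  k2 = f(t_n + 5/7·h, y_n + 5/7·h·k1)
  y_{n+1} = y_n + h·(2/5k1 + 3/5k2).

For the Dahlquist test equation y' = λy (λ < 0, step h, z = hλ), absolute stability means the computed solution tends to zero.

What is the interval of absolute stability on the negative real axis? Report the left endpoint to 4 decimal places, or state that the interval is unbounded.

(-2.3333, 0).

With y'=λy (z=hλ):
  k1=λy_n ⇒ h·k1=z·y_n;  k2=λ(1+5/7z)y_n ⇒ h·k2=z(1+5/7z)y_n
  y_{n+1}/y_n = 1 + 2/5z + 3/5z(1+5/7z) = 1 + z + 3/7z²
  so R(z) = 1 + z + 3/7z².

Solve |R(x)|<1 on ℝ⁻.
x=-1.68: |R|=0.5296
R=1: x+3/7x²=0 ⇒ x=−7/3=-2.3333; min R=1−1/(4·3/7)=0.4167>−1
Confirm numerically:
  x=-2.213: |R|=0.88587 <1
  x=-1.522: |R|=0.47078 <1
  x=-1.088: |R|=0.41932 <1
  x=-2.880: |R|=1.67474 >1
  x=-2.835: |R|=1.60952 >1
  x=-2.692: |R|=1.41380 >1
Interval (-2.3333, 0).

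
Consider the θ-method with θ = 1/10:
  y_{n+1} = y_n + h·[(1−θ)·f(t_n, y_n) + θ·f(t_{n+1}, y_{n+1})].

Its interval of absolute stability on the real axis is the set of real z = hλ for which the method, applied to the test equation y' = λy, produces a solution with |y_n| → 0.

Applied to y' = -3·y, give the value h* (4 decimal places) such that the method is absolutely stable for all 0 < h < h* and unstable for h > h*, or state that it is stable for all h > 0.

(-2.5000,0); λ=-3 ⇒ h* = (5/2)/3 = 0.8333.

Set f=λy, z=hλ:
  y_{n+1} = y_n + z·[9/10·y_n + 1/10·y_{n+1}] ⇒ (1 − 1/10z)y_{n+1} = (1 + 9/10z)y_n
  R(z) = (1 + 9/10z)/(1 − 1/10z).

Need |R(x)|<1, x<0.
x=-1.14: |R|=0.0233
R=−1: 1+9/10x = −1+1/10x ⇒ -4/5x=2 ⇒ x=2/(-4/5)=-2.5000
Confirm numerically:
  x=-1.913: |R|=0.60581 <1
  x=-1.771: |R|=0.50455 <1
  x=-1.245: |R|=0.10716 <1
  x=-2.799: |R|=1.18689 >1
  x=-2.687: |R|=1.11792 >1
Interval (-2.5000, 0).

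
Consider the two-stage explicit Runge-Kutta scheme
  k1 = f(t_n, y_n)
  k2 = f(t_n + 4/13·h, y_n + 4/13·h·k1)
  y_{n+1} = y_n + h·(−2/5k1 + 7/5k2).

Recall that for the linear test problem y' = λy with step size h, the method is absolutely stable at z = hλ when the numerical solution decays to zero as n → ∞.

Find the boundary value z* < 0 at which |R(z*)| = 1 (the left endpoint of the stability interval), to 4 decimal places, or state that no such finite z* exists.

On y'=λy, z=hλ:
  k1=λy_n ⇒ h·k1=z·y_n;  k2=λ(1+4/13z)y_n ⇒ h·k2=z(1+4/13z)y_n
  y_{n+1}/y_n = 1 − 2/5z + 7/5z(1+4/13z) = 1 + z + 28/65z²
  ⇒ R(z) = 1 + z + 28/65z².

Need |R(x)|<1, x<0.
x=-1.34: |R|=0.4335
R=1: x+28/65x²=0 ⇒ x=−65/28=-2.3214; min R=1−1/(4·28/65)=0.4196>−1
Confirm numerically:
  x=-1.844: |R|=0.62076 <1
  x=-1.706: |R|=0.54773 <1
  x=-1.631: |R|=0.51492 <1
  x=-2.721: |R|=1.46835 >1
  x=-2.502: |R|=1.19462 >1
  x=-2.354: |R|=1.03303 >1
Interval (-2.3214, 0).

left endpoint -2.3214.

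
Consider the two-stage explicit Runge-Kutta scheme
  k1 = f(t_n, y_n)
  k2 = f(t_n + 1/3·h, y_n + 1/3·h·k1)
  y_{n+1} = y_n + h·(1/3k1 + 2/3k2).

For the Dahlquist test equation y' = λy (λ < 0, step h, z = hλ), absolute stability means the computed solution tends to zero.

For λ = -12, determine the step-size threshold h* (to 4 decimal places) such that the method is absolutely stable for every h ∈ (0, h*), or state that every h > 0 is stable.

Set f=λy, z=hλ:
  k1=λy_n ⇒ h·k1=z·y_n;  k2=λ(1+1/3z)y_n ⇒ h·k2=z(1+1/3z)y_n
  y_{n+1}/y_n = 1 + 1/3z + 2/3z(1+1/3z) = 1 + z + 2/9z²
  R(z) = 1 + z + 2/9z².

Need |R(x)|<1, x<0.
x=-1.59: |R|=0.0282
R=1: x+2/9x²=0 ⇒ x=−9/2=-4.5000; min R=1−1/(4·2/9)=-0.1250>−1
Confirm numerically:
  x=-4.151: |R|=0.67807 <1
  x=-4.049: |R|=0.59420 <1
  x=-3.798: |R|=0.40751 <1
  x=-2.464: |R|=0.11482 <1
  x=-4.871: |R|=1.40159 >1
  x=-4.831: |R|=1.35535 >1
  x=-4.689: |R|=1.19694 >1
Interval (-4.5000, 0).

(-4.5000,0); λ=-12 ⇒ h* = (9/2)/12 = 0.3750.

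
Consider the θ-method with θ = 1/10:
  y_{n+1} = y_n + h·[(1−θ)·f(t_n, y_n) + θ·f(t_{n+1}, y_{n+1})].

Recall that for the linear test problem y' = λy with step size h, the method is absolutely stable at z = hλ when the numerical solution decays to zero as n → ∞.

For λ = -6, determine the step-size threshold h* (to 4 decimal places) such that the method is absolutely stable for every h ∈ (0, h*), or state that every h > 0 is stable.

On y'=λy, z=hλ:
  y_{n+1} = y_n + z·[9/10·y_n + 1/10·y_{n+1}] ⇒ (1 − 1/10z)y_{n+1} = (1 + 9/10z)y_n
  R(z) = (1 + 9/10z)/(1 − 1/10z).

Need |R(x)|<1, x<0.
x=-0.85: |R|=0.2166
R=−1: 1+9/10x = −1+1/10x ⇒ -4/5x=2 ⇒ x=2/(-4/5)=-2.5000
Confirm numerically:
  x=-2.467: |R|=0.97882 <1
  x=-2.027: |R|=0.68537 <1
  x=-1.728: |R|=0.47340 <1
  x=-2.600: |R|=1.06349 >1
  x=-2.595: |R|=1.06034 >1
  x=-2.568: |R|=1.04328 >1
Interval (-2.5000, 0).

(-2.5000,0); λ=-6 ⇒ h* = (5/2)/6 = 0.4167.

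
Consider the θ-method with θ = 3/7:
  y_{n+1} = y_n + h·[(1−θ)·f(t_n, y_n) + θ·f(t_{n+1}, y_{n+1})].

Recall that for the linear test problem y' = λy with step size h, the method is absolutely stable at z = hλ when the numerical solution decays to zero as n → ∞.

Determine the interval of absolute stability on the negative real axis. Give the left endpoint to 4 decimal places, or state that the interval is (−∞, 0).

z∈(-14.0000,0).

Set f=λy, z=hλ:
  y_{n+1} = y_n + z·[4/7·y_n + 3/7·y_{n+1}] ⇒ (1 − 3/7z)y_{n+1} = (1 + 4/7z)y_n
  ⇒ R(z) = (1 + 4/7z)/(1 − 3/7z).

Solve |R(x)|<1 on ℝ⁻.
x=-1.4: |R|=0.1250
R=−1: 1+4/7x = −1+3/7x ⇒ -1/7x=2 ⇒ x=2/(-1/7)=-14.0000
Confirm numerically:
  x=-11.678: |R|=0.94476 <1
  x=-9.482: |R|=0.87254 <1
  x=-6.826: |R|=0.73892 <1
  x=-6.411: |R|=0.71071 <1
  x=-14.314: |R|=1.00629 >1
  x=-14.254: |R|=1.00510 >1
So |R|<1 on (-14.0000, 0).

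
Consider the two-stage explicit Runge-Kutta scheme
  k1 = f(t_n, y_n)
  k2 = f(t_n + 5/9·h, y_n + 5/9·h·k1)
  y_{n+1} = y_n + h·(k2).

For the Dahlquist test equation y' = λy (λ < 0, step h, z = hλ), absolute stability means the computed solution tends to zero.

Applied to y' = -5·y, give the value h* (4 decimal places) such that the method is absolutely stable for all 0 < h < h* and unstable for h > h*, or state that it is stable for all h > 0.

Test eqn y'=λy, z=hλ:
  k1=λy_n ⇒ h·k1=z·y_n;  k2=λ(1+5/9z)y_n ⇒ h·k2=z(1+5/9z)y_n
  y_{n+1}/y_n = 1 + z(1+5/9z) = 1 + z + 5/9z²
  Hence R(z) = 1 + z + 5/9z².

Boundary: |R(x)|=1, x<0.
x=-0.59: |R|=0.6034
R=1: x+5/9x²=0 ⇒ x=−9/5=-1.8000; min R=1−1/(4·5/9)=0.5500>−1
Confirm numerically:
  x=-1.686: |R|=0.89322 <1
  x=-1.342: |R|=0.65854 <1
  x=-1.334: |R|=0.65464 <1
  x=-1.132: |R|=0.57990 <1
  x=-2.169: |R|=1.44465 >1
  x=-1.827: |R|=1.02741 >1
So |R|<1 on (-1.8000, 0).

(-1.8000,0); λ=-5 ⇒ h* = (9/5)/5 = 0.3600.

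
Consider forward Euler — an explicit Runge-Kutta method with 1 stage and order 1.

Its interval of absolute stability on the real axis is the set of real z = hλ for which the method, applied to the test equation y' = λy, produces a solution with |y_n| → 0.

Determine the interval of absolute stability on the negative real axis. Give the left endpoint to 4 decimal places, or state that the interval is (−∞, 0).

z∈(-2.0000,0).

With y'=λy (z=hλ):
  order 1, 1-stage ⇒ R(z)=1+z
  (e.g. R(-1.25)=-0.25000, |R|=0.25000)

Solve |R(x)|<1 on ℝ⁻.
x=-1.25: |R|=0.2500
|R(-2.33)|=1.3300 |R(-1.27)|=0.2700 |R(-0.95)|=0.0500
Bisect:
  x_lo=-2.4659 |R|=1.4659  x_hi=-0.3875 |R|=0.6125
  mid=-1.42671 |R|=0.42671 →hi
  mid=-1.94630 |R|=0.94630 →hi
  mid=-2.20610 |R|=1.20610 →lo
  mid=-2.07620 |R|=1.07620 →lo
  mid=-2.01125 |R|=1.01125 →lo
  mid=-1.97878 |R|=0.97878 →hi
  mid=-1.99501 |R|=0.99501 →hi
  mid=-2.00313 |R|=1.00313 →lo
  mid=-1.99907 |R|=0.99907 →hi
  mid=-2.00110 |R|=1.00110 →lo
  ...
  [-2.00009,-1.99996] ⇒ x*=-2.0000
Interval (-2.0000, 0).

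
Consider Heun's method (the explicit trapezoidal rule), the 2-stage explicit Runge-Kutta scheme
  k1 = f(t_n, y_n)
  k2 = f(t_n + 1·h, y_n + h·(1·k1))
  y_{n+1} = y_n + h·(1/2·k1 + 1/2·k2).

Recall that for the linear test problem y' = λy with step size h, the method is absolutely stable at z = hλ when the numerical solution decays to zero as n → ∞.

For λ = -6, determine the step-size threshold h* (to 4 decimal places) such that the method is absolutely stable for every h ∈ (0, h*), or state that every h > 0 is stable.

With y'=λy (z=hλ):
  order 2, 2-stage ⇒ R(z)=1+z+z^2/2
  (e.g. R(-1.32)=0.55120, |R|=0.55120)

Find x<0 with |R(x)|<1.
x=-1.32: |R|=0.5512
|R(-2.18)|=1.1962 |R(-1.05)|=0.5012 |R(-0.64)|=0.5648
Bisect:
  x_lo=-2.7005 |R|=1.9458  x_hi=-0.2343 |R|=0.7932
  mid=-1.46738 |R|=0.60922 →hi
  mid=-2.08392 |R|=1.08744 →lo
  mid=-1.77565 |R|=0.80081 →hi
  mid=-1.92978 |R|=0.93225 →hi
  mid=-2.00685 |R|=1.00687 →lo
  mid=-1.96832 |R|=0.96882 →hi
  mid=-1.98758 |R|=0.98766 →hi
  mid=-1.99722 |R|=0.99722 →hi
  mid=-2.00203 |R|=1.00203 →lo
  mid=-1.99962 |R|=0.99962 →hi
  ...
  [-2.00008,-1.99993] ⇒ x*=-2.0000
So |R|<1 on (-2.0000, 0).

(-2.0000,0); λ=-6 ⇒ h* = 0.3333.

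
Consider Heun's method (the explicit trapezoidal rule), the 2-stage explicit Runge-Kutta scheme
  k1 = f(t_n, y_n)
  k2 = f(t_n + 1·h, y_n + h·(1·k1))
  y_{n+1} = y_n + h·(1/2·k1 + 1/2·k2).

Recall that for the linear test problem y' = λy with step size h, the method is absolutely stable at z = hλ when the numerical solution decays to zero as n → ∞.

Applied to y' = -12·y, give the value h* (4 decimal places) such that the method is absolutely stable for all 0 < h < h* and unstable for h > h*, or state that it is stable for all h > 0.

Test eqn y'=λy, z=hλ:
  order 2, 2-stage ⇒ R(z)=1+z+z^2/2
  (e.g. R(-0.8)=0.52000, |R|=0.52000)

Need |R(x)|<1, x<0.
x=-0.8: |R|=0.5200
|R(-1.75)|=0.7812 |R(-1.56)|=0.6568 |R(-1.49)|=0.6200
Bisect:
  x_lo=-2.7649 |R|=2.0574  x_hi=-0.1441 |R|=0.8663
  mid=-1.45447 |R|=0.60327 →hi
  mid=-2.10967 |R|=1.11569 →lo
  mid=-1.78207 |R|=0.80582 →hi
  mid=-1.94587 |R|=0.94734 →hi
  mid=-2.02777 |R|=1.02816 →lo
  mid=-1.98682 |R|=0.98691 →hi
  mid=-2.00730 |R|=1.00733 →lo
  ...
  [-2.00010,-1.99994] ⇒ x*=-2.0000
Stable set (-2.0000, 0).

(-2.0000,0); λ=-12 ⇒ h* = 0.1667.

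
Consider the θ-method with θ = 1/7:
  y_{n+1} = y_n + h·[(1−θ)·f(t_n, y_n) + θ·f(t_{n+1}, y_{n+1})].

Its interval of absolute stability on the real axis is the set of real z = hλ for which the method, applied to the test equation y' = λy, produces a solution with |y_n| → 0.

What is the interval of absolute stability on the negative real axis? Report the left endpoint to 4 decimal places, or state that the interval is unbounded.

Test eqn y'=λy, z=hλ:
  y_{n+1} = y_n + z·[6/7·y_n + 1/7·y_{n+1}] ⇒ (1 − 1/7z)y_{n+1} = (1 + 6/7z)y_n
  ⇒ R(z) = (1 + 6/7z)/(1 − 1/7z).

Solve |R(x)|<1 on ℝ⁻.
x=-0.87: |R|=0.2262
R=−1: 1+6/7x = −1+1/7x ⇒ -5/7x=2 ⇒ x=2/(-5/7)=-2.8000
Confirm numerically:
  x=-2.615: |R|=0.90380 <1
  x=-1.602: |R|=0.30365 <1
  x=-1.537: |R|=0.26028 <1
  x=-2.928: |R|=1.06446 >1
  x=-2.877: |R|=1.03898 >1
Stable set (-2.8000, 0).

z∈(-2.8000,0).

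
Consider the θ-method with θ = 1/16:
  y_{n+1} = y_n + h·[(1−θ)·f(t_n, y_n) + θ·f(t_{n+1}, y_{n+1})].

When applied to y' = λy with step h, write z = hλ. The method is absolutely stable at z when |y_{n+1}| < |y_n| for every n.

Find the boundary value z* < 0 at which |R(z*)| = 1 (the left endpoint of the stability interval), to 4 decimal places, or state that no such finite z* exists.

z* = -2.2857.

With y'=λy (z=hλ):
  y_{n+1} = y_n + z·[15/16·y_n + 1/16·y_{n+1}] ⇒ (1 − 1/16z)y_{n+1} = (1 + 15/16z)y_n
  Hence R(z) = (1 + 15/16z)/(1 − 1/16z).

Need |R(x)|<1, x<0.
x=-1.76: |R|=0.5856
R=−1: 1+15/16x = −1+1/16x ⇒ -7/8x=2 ⇒ x=2/(-7/8)=-2.2857
Confirm numerically:
  x=-2.050: |R|=0.81717 <1
  x=-1.804: |R|=0.62121 <1
  x=-1.630: |R|=0.47930 <1
  x=-1.012: |R|=0.04820 <1
  x=-2.682: |R|=1.29697 >1
  x=-2.397: |R|=1.08469 >1
Stable set (-2.2857, 0).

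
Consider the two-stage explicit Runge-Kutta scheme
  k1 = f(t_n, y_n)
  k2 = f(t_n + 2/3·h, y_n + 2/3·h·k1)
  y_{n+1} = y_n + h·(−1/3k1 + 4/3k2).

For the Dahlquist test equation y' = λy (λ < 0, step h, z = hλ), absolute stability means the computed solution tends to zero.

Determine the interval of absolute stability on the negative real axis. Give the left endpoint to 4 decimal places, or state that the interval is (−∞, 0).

(-1.1250, 0).

Set f=λy, z=hλ:
  k1=λy_n ⇒ h·k1=z·y_n;  k2=λ(1+2/3z)y_n ⇒ h·k2=z(1+2/3z)y_n
  y_{n+1}/y_n = 1 − 1/3z + 4/3z(1+2/3z) = 1 + z + 8/9z²
  Hence R(z) = 1 + z + 8/9z².

Solve |R(x)|<1 on ℝ⁻.
x=-1.64: |R|=1.7508
R=1: x+8/9x²=0 ⇒ x=−9/8=-1.1250; min R=1−1/(4·8/9)=0.7188>−1
Confirm numerically:
  x=-0.900: |R|=0.82000 <1
  x=-0.773: |R|=0.75814 <1
  x=-0.707: |R|=0.73731 <1
  x=-0.692: |R|=0.73366 <1
  x=-1.680: |R|=1.82880 >1
  x=-1.466: |R|=1.44436 >1
  x=-1.359: |R|=1.28267 >1
Stable set (-1.1250, 0).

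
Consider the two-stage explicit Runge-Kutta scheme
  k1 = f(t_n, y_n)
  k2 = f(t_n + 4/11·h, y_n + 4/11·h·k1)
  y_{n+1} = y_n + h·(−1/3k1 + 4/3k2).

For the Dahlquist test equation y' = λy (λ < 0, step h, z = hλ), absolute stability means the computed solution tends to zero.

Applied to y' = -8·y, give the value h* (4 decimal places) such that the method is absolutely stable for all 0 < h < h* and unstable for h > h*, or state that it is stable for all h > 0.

On y'=λy, z=hλ:
  k1=λy_n ⇒ h·k1=z·y_n;  k2=λ(1+4/11z)y_n ⇒ h·k2=z(1+4/11z)y_n
  y_{n+1}/y_n = 1 − 1/3z + 4/3z(1+4/11z) = 1 + z + 16/33z²
  so R(z) = 1 + z + 16/33z².

Find x<0 with |R(x)|<1.
x=-0.38: |R|=0.6900
R=1: x+16/33x²=0 ⇒ x=−33/16=-2.0625; min R=1−1/(4·16/33)=0.4844>−1
Confirm numerically:
  x=-1.996: |R|=0.93564 <1
  x=-1.291: |R|=0.51709 <1
  x=-1.263: |R|=0.51042 <1
  x=-2.507: |R|=1.54030 >1
  x=-2.287: |R|=1.24894 >1
So |R|<1 on (-2.0625, 0).

(-2.0625,0); λ=-8 ⇒ h* = (33/16)/8 = 0.2578.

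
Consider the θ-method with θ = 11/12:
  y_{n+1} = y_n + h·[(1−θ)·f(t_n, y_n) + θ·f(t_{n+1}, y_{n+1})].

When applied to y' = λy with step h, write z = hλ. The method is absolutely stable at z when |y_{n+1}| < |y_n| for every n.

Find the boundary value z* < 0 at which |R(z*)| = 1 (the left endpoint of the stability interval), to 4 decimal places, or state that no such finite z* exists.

interval (−∞, 0).

On y'=λy, z=hλ:
  y_{n+1} = y_n + z·[1/12·y_n + 11/12·y_{n+1}] ⇒ (1 − 11/12z)y_{n+1} = (1 + 1/12z)y_n
  Hence R(z) = (1 + 1/12z)/(1 − 11/12z).

Boundary: |R(x)|=1, x<0.
x=-1.69: |R|=0.3370
x=-2: |R|=0.2941
x=-10: |R|=0.0164
x=-100: |R|=0.0791
θ=11/12≥1/2 ⇒ |1+1/12x|<|1−11/12x| ∀x<0 ⇒ stable on all of ℝ⁻.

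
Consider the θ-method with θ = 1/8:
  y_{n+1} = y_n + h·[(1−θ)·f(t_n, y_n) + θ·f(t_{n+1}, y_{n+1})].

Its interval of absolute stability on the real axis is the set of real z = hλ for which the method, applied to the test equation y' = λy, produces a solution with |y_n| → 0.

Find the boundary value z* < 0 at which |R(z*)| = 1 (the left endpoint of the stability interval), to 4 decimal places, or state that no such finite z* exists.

z* = -2.6667.

With y'=λy (z=hλ):
  y_{n+1} = y_n + z·[7/8·y_n + 1/8·y_{n+1}] ⇒ (1 − 1/8z)y_{n+1} = (1 + 7/8z)y_n
  so R(z) = (1 + 7/8z)/(1 − 1/8z).

Need |R(x)|<1, x<0.
x=-1.58: |R|=0.3194
R=−1: 1+7/8x = −1+1/8x ⇒ -3/4x=2 ⇒ x=2/(-3/4)=-2.6667
Confirm numerically:
  x=-2.394: |R|=0.84260 <1
  x=-1.915: |R|=0.54513 <1
  x=-1.118: |R|=0.01908 <1
  x=-1.098: |R|=0.03451 <1
  x=-3.197: |R|=1.28418 >1
  x=-3.171: |R|=1.27088 >1
Interval (-2.6667, 0).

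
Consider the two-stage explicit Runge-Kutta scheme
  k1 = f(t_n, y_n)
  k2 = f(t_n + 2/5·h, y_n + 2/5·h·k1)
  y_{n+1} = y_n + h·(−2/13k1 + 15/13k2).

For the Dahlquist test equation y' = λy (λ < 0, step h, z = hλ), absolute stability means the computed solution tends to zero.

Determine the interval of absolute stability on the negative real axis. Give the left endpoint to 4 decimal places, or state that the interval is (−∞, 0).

(-2.1667, 0).

Set f=λy, z=hλ:
  k1=λy_n ⇒ h·k1=z·y_n;  k2=λ(1+2/5z)y_n ⇒ h·k2=z(1+2/5z)y_n
  y_{n+1}/y_n = 1 − 2/13z + 15/13z(1+2/5z) = 1 + z + 6/13z²
  R(z) = 1 + z + 6/13z².

Solve |R(x)|<1 on ℝ⁻.
x=-0.31: |R|=0.7344
R=1: x+6/13x²=0 ⇒ x=−13/6=-2.1667; min R=1−1/(4·6/13)=0.4583>−1
Confirm numerically:
  x=-2.117: |R|=0.95147 <1
  x=-1.652: |R|=0.60759 <1
  x=-1.342: |R|=0.48921 <1
  x=-1.005: |R|=0.46117 <1
  x=-2.639: |R|=1.57530 >1
  x=-2.576: |R|=1.48667 >1
  x=-2.377: |R|=1.23075 >1
Stable set (-2.1667, 0).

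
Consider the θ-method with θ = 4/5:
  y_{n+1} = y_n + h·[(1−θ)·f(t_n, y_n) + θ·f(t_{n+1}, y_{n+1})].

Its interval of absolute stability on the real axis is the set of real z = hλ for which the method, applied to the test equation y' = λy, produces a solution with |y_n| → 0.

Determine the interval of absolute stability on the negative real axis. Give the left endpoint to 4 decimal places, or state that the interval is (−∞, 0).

On y'=λy, z=hλ:
  y_{n+1} = y_n + z·[1/5·y_n + 4/5·y_{n+1}] ⇒ (1 − 4/5z)y_{n+1} = (1 + 1/5z)y_n
  so R(z) = (1 + 1/5z)/(1 − 4/5z).

Solve |R(x)|<1 on ℝ⁻.
x=-0.45: |R|=0.6691
x=-2: |R|=0.2308
x=-10: |R|=0.1111
x=-100: |R|=0.2346
θ=4/5≥1/2 ⇒ |1+1/5x|<|1−4/5x| ∀x<0 ⇒ unbounded interval.

unbounded; (−∞, 0).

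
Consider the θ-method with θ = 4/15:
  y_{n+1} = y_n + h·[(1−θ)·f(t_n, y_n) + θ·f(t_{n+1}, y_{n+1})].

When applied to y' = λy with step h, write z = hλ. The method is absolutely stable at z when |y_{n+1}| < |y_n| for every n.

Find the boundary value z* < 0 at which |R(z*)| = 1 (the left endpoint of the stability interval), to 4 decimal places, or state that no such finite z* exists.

z* = -4.2857.

On y'=λy, z=hλ:
  y_{n+1} = y_n + z·[11/15·y_n + 4/15·y_{n+1}] ⇒ (1 − 4/15z)y_{n+1} = (1 + 11/15z)y_n
  so R(z) = (1 + 11/15z)/(1 − 4/15z).

Find x<0 with |R(x)|<1.
x=-1.59: |R|=0.1166
R=−1: 1+11/15x = −1+4/15x ⇒ -7/15x=2 ⇒ x=2/(-7/15)=-4.2857
Confirm numerically:
  x=-4.050: |R|=0.94712 <1
  x=-3.923: |R|=0.91727 <1
  x=-3.856: |R|=0.90113 <1
  x=-3.803: |R|=0.88816 <1
  x=-4.592: |R|=1.06425 >1
  x=-4.531: |R|=1.05184 >1
Stable set (-4.2857, 0).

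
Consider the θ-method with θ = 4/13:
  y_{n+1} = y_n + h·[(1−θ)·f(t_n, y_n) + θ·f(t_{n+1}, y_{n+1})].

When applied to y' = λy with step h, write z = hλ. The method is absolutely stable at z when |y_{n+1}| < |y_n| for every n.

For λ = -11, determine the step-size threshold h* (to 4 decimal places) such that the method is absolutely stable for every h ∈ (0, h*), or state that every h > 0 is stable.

(-5.2000,0); λ=-11 ⇒ h* = (26/5)/11 = 0.4727.

Set f=λy, z=hλ:
  y_{n+1} = y_n + z·[9/13·y_n + 4/13·y_{n+1}] ⇒ (1 − 4/13z)y_{n+1} = (1 + 9/13z)y_n
  ⇒ R(z) = (1 + 9/13z)/(1 − 4/13z).

Solve |R(x)|<1 on ℝ⁻.
x=-1.36: |R|=0.0412
R=−1: 1+9/13x = −1+4/13x ⇒ -5/13x=2 ⇒ x=2/(-5/13)=-5.2000
Confirm numerically:
  x=-4.706: |R|=0.92239 <1
  x=-3.459: |R|=0.67562 <1
  x=-3.443: |R|=0.67186 <1
  x=-5.666: |R|=1.06533 >1
  x=-5.469: |R|=1.03857 >1
So |R|<1 on (-5.2000, 0).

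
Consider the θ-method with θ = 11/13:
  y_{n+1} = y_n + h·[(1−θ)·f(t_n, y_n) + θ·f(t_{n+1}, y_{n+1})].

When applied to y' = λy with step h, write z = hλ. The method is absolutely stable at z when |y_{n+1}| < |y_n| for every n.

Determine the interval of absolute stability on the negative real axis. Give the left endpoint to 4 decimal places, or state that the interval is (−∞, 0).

On y'=λy, z=hλ:
  y_{n+1} = y_n + z·[2/13·y_n + 11/13·y_{n+1}] ⇒ (1 − 11/13z)y_{n+1} = (1 + 2/13z)y_n
  R(z) = (1 + 2/13z)/(1 − 11/13z).

Need |R(x)|<1, x<0.
x=-0.39: |R|=0.7068
x=-2: |R|=0.2571
x=-10: |R|=0.0569
x=-100: |R|=0.1680
θ=11/13≥1/2 ⇒ |1+2/13x|<|1−11/13x| ∀x<0 ⇒ stable on all of ℝ⁻.

interval (−∞, 0).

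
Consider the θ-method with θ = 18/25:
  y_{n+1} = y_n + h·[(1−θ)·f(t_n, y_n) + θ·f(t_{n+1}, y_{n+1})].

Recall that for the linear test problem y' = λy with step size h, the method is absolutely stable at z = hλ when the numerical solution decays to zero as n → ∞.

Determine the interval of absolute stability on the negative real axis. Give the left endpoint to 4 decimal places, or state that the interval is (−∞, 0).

interval (−∞, 0).

On y'=λy, z=hλ:
  y_{n+1} = y_n + z·[7/25·y_n + 18/25·y_{n+1}] ⇒ (1 − 18/25z)y_{n+1} = (1 + 7/25z)y_n
  so R(z) = (1 + 7/25z)/(1 − 18/25z).

Boundary: |R(x)|=1, x<0.
x=-0.45: |R|=0.6601
x=-2: |R|=0.1803
x=-10: |R|=0.2195
x=-100: |R|=0.3699
θ=18/25≥1/2 ⇒ |1+7/25x|<|1−18/25x| ∀x<0 ⇒ stable on all of ℝ⁻.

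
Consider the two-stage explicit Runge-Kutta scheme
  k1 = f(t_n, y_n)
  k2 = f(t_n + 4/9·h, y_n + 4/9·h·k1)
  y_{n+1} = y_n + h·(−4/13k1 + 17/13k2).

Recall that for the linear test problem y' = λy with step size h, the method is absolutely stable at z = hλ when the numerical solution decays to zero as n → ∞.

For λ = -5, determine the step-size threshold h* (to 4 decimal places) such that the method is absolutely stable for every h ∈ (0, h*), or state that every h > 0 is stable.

On y'=λy, z=hλ:
  k1=λy_n ⇒ h·k1=z·y_n;  k2=λ(1+4/9z)y_n ⇒ h·k2=z(1+4/9z)y_n
  y_{n+1}/y_n = 1 − 4/13z + 17/13z(1+4/9z) = 1 + z + 68/117z²
  Hence R(z) = 1 + z + 68/117z².

Need |R(x)|<1, x<0.
x=-0.75: |R|=0.5769
R=1: x+68/117x²=0 ⇒ x=−117/68=-1.7206; min R=1−1/(4·68/117)=0.5699>−1
Confirm numerically:
  x=-1.534: |R|=0.83365 <1
  x=-1.249: |R|=0.65767 <1
  x=-1.230: |R|=0.64929 <1
  x=-0.696: |R|=0.58554 <1
  x=-2.229: |R|=1.65864 >1
  x=-1.833: |R|=1.11976 >1
Stable set (-1.7206, 0).

(-1.7206,0); λ=-5 ⇒ h* = (117/68)/5 = 0.3441.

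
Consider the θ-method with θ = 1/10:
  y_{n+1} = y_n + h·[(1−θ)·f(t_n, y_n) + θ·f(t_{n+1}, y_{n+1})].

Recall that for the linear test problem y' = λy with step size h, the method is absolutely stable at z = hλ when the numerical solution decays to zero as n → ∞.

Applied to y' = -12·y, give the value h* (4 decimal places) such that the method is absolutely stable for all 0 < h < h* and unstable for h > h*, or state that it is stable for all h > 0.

Test eqn y'=λy, z=hλ:
  y_{n+1} = y_n + z·[9/10·y_n + 1/10·y_{n+1}] ⇒ (1 − 1/10z)y_{n+1} = (1 + 9/10z)y_n
  so R(z) = (1 + 9/10z)/(1 − 1/10z).

Need |R(x)|<1, x<0.
x=-1.11: |R|=0.0009
R=−1: 1+9/10x = −1+1/10x ⇒ -4/5x=2 ⇒ x=2/(-4/5)=-2.5000
Confirm numerically:
  x=-2.396: |R|=0.93288 <1
  x=-1.671: |R|=0.43175 <1
  x=-1.474: |R|=0.28464 <1
  x=-3.099: |R|=1.36583 >1
  x=-2.972: |R|=1.29109 >1
  x=-2.781: |R|=1.17589 >1
Interval (-2.5000, 0).

(-2.5000,0); λ=-12 ⇒ h* = (5/2)/12 = 0.2083.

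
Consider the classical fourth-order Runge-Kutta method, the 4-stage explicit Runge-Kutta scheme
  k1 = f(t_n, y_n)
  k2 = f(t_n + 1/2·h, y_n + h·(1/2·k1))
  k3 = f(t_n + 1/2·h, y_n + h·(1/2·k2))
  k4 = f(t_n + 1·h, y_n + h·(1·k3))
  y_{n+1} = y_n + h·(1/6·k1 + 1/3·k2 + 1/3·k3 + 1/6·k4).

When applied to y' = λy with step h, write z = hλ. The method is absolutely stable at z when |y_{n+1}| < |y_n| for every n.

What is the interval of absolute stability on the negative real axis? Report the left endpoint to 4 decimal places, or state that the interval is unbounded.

z∈(-2.7853,0).

Set f=λy, z=hλ:
  order 4, 4-stage ⇒ R(z)=1+z+z^2/2+z^3/6+z^4/24
  (e.g. R(-0.53)=0.58892, |R|=0.58892)

Need |R(x)|<1, x<0.
x=-0.53: |R|=0.5889
|R(-2.64)|=0.8021 |R(-2.52)|=0.6683 |R(-1.02)|=0.3684
Bisect:
  x_lo=-3.3122 |R|=2.1317  x_hi=-0.2898 |R|=0.7484
  mid=-1.80100 |R|=0.28555 →hi
  mid=-2.55659 |R|=0.70650 →hi
  mid=-2.93439 |R|=1.24907 →lo
  mid=-2.74549 |R|=0.94163 →hi
  mid=-2.83994 |R|=1.08557 →lo
  mid=-2.79272 |R|=1.01125 →lo
  mid=-2.76910 |R|=0.97586 →hi
  mid=-2.78091 |R|=0.99341 →hi
  ...
  [-2.78534,-2.78515] ⇒ x*=-2.7853
Stable set (-2.7853, 0).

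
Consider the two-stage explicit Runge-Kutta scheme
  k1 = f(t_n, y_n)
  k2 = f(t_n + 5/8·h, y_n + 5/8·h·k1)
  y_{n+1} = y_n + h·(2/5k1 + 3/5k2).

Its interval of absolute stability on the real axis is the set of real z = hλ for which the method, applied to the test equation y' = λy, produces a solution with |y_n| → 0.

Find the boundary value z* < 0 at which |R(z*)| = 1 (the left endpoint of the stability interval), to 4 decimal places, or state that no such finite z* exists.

Test eqn y'=λy, z=hλ:
  k1=λy_n ⇒ h·k1=z·y_n;  k2=λ(1+5/8z)y_n ⇒ h·k2=z(1+5/8z)y_n
  y_{n+1}/y_n = 1 + 2/5z + 3/5z(1+5/8z) = 1 + z + 3/8z²
  so R(z) = 1 + z + 3/8z².

Solve |R(x)|<1 on ℝ⁻.
x=-1.01: |R|=0.3725
R=1: x+3/8x²=0 ⇒ x=−8/3=-2.6667; min R=1−1/(4·3/8)=0.3333>−1
Confirm numerically:
  x=-2.555: |R|=0.89301 <1
  x=-2.520: |R|=0.86140 <1
  x=-1.757: |R|=0.40064 <1
  x=-3.006: |R|=1.38251 >1
  x=-2.853: |R|=1.19935 >1
  x=-2.806: |R|=1.14661 >1
So |R|<1 on (-2.6667, 0).

left endpoint -2.6667.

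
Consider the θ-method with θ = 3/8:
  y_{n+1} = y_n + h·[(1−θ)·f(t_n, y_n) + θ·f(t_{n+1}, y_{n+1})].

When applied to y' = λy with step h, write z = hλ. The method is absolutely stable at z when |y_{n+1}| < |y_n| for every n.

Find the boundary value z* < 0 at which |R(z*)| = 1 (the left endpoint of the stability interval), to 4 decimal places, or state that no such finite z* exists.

Set f=λy, z=hλ:
  y_{n+1} = y_n + z·[5/8·y_n + 3/8·y_{n+1}] ⇒ (1 − 3/8z)y_{n+1} = (1 + 5/8z)y_n
  so R(z) = (1 + 5/8z)/(1 − 3/8z).

Need |R(x)|<1, x<0.
x=-0.3: |R|=0.7303
R=−1: 1+5/8x = −1+3/8x ⇒ -1/4x=2 ⇒ x=2/(-1/4)=-8.0000
Confirm numerically:
  x=-7.402: |R|=0.96041 <1
  x=-5.197: |R|=0.76237 <1
  x=-4.934: |R|=0.73108 <1
  x=-8.270: |R|=1.01646 >1
  x=-8.193: |R|=1.01185 >1
Stable set (-8.0000, 0).

z* = -8.0000.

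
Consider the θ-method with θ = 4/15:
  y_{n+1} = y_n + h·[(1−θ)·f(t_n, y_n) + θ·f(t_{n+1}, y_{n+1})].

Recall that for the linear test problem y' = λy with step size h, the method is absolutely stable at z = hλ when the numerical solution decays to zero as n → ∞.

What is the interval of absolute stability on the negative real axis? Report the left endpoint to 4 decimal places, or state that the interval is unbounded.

On y'=λy, z=hλ:
  y_{n+1} = y_n + z·[11/15·y_n + 4/15·y_{n+1}] ⇒ (1 − 4/15z)y_{n+1} = (1 + 11/15z)y_n
  Hence R(z) = (1 + 11/15z)/(1 − 4/15z).

Boundary: |R(x)|=1, x<0.
x=-0.6: |R|=0.4828
R=−1: 1+11/15x = −1+4/15x ⇒ -7/15x=2 ⇒ x=2/(-7/15)=-4.2857
Confirm numerically:
  x=-3.591: |R|=0.83439 <1
  x=-3.209: |R|=0.72924 <1
  x=-2.349: |R|=0.44429 <1
  x=-4.773: |R|=1.10005 >1
  x=-4.709: |R|=1.08757 >1
Interval (-4.2857, 0).

(-4.2857, 0).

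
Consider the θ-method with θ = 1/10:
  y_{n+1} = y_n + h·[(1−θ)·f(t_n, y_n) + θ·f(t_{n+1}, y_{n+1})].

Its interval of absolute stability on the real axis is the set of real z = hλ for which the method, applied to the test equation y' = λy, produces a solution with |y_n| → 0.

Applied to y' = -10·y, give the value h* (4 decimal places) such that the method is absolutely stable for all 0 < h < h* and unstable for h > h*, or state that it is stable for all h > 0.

(-2.5000,0); λ=-10 ⇒ h* = (5/2)/10 = 0.2500.

With y'=λy (z=hλ):
  y_{n+1} = y_n + z·[9/10·y_n + 1/10·y_{n+1}] ⇒ (1 − 1/10z)y_{n+1} = (1 + 9/10z)y_n
  R(z) = (1 + 9/10z)/(1 − 1/10z).

Solve |R(x)|<1 on ℝ⁻.
x=-0.77: |R|=0.2851
R=−1: 1+9/10x = −1+1/10x ⇒ -4/5x=2 ⇒ x=2/(-4/5)=-2.5000
Confirm numerically:
  x=-2.225: |R|=0.82004 <1
  x=-1.897: |R|=0.59452 <1
  x=-1.613: |R|=0.38896 <1
  x=-2.999: |R|=1.30710 >1
  x=-2.935: |R|=1.26904 >1
So |R|<1 on (-2.5000, 0).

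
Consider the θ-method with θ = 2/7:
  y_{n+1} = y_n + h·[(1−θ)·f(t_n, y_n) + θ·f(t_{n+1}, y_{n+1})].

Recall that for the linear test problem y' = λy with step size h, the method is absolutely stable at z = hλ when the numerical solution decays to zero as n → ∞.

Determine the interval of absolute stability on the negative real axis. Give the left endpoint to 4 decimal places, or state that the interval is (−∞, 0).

(-4.6667, 0).

On y'=λy, z=hλ:
  y_{n+1} = y_n + z·[5/7·y_n + 2/7·y_{n+1}] ⇒ (1 − 2/7z)y_{n+1} = (1 + 5/7z)y_n
  ⇒ R(z) = (1 + 5/7z)/(1 − 2/7z).

Solve |R(x)|<1 on ℝ⁻.
x=-1.09: |R|=0.1688
R=−1: 1+5/7x = −1+2/7x ⇒ -3/7x=2 ⇒ x=2/(-3/7)=-4.6667
Confirm numerically:
  x=-4.324: |R|=0.93430 <1
  x=-3.668: |R|=0.79102 <1
  x=-3.656: |R|=0.78815 <1
  x=-2.298: |R|=0.38720 <1
  x=-5.120: |R|=1.07889 >1
  x=-4.700: |R|=1.00610 >1
Stable set (-4.6667, 0).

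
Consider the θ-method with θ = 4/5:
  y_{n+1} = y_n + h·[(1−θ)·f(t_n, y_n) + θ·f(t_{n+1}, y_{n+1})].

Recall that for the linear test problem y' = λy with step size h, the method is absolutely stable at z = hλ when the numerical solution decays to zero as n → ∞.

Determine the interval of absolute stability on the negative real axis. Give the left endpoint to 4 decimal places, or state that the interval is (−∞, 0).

(−∞, 0) — no finite endpoint.

With y'=λy (z=hλ):
  y_{n+1} = y_n + z·[1/5·y_n + 4/5·y_{n+1}] ⇒ (1 − 4/5z)y_{n+1} = (1 + 1/5z)y_n
  Hence R(z) = (1 + 1/5z)/(1 − 4/5z).

Solve |R(x)|<1 on ℝ⁻.
x=-1.61: |R|=0.2963
x=-2: |R|=0.2308
x=-10: |R|=0.1111
x=-100: |R|=0.2346
θ=4/5≥1/2 ⇒ |1+1/5x|<|1−4/5x| ∀x<0 ⇒ stable on all of ℝ⁻.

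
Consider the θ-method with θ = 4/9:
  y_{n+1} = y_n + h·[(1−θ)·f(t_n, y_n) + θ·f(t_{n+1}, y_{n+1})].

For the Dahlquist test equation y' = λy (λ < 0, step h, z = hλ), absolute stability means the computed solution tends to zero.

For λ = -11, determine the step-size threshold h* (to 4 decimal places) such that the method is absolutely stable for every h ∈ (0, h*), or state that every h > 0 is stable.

(-18.0000,0); λ=-11 ⇒ h* = (18)/11 = 1.6364.

With y'=λy (z=hλ):
  y_{n+1} = y_n + z·[5/9·y_n + 4/9·y_{n+1}] ⇒ (1 − 4/9z)y_{n+1} = (1 + 5/9z)y_n
  Hence R(z) = (1 + 5/9z)/(1 − 4/9z).

Find x<0 with |R(x)|<1.
x=-0.6: |R|=0.5263
R=−1: 1+5/9x = −1+4/9x ⇒ -1/9x=2 ⇒ x=2/(-1/9)=-18.0000
Confirm numerically:
  x=-15.862: |R|=0.97049 <1
  x=-10.683: |R|=0.85856 <1
  x=-8.095: |R|=0.76063 <1
  x=-18.533: |R|=1.00641 >1
  x=-18.495: |R|=1.00597 >1
  x=-18.489: |R|=1.00589 >1
Stable set (-18.0000, 0).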